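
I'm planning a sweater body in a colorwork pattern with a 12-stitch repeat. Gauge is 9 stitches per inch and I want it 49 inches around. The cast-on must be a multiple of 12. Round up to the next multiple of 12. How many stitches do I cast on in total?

444 stitches.

9 / 1 = 9 sts per inch.
49 × 9 = 441.00 sts.
Next multiple of 12: 444.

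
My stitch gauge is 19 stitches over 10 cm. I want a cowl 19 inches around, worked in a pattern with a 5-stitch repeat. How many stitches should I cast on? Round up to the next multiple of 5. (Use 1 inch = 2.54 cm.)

Cast on 95 stitches.

19 in = 19 × 2.54 = 48.26 cm.
19 / 10 = 1.9 sts/cm.
48.26 × 1.9 = 91.69 sts.
→ 95.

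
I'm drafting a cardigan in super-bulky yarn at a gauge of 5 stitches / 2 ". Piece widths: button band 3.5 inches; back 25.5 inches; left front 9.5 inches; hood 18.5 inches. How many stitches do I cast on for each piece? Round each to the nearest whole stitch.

Rate = 5/2 = 2.5 sts per in.
button band: 3.5 × 2.5 = 8.75 → 9.
back: 25.5 × 2.5 = 63.75 → 64.
left front: 9.5 × 2.5 = 23.75 → 24.
hood: 18.5 × 2.5 = 46.25 → 46.

button band 9; back 64; left front 24; hood 46.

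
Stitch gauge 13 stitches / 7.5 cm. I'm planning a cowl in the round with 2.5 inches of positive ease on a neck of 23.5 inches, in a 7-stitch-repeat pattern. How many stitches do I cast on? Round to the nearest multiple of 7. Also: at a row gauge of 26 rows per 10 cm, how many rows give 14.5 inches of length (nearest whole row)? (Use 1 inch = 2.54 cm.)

Finished = 23.5 + 2.5 = 26 inches.
26 inches × 2.54 = 66.04 cm.
13/7.5 = 1.733 sts per cm; 66.04 × 1.733 = 114.47 sts.
Nearest multiple of 7 → 112.
14.5 inches = 36.83 cm; × 2.6 = 95.76 → 96 rows.

Cast on 112 stitches; work 96 rows.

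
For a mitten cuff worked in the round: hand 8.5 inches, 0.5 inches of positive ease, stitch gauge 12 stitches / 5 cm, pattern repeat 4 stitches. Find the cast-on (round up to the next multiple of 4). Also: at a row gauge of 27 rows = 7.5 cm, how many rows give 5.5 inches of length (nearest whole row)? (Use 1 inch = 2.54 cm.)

Cast on 56 stitches; work 50 rows.

Finished = 8.5 + 0.5 = 9 inches.
9 inches × 2.54 = 22.86 cm.
12/5 = 2.4 sts per cm; 22.86 × 2.4 = 54.86 sts.
Next multiple of 4 → 56.
5.5 inches = 13.97 cm; × 3.6 = 50.29 → 50 rows.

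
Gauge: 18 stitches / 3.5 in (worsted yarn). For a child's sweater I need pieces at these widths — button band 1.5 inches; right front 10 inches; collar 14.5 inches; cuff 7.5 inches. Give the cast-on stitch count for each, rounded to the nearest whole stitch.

Rate = 18/3.5 = 5.143 sts per in.
button band: 1.5 × 5.143 = 7.71 → 8.
right front: 10 × 5.143 = 51.43 → 51.
collar: 14.5 × 5.143 = 74.57 → 75.
cuff: 7.5 × 5.143 = 38.57 → 39.

button band 8; right front 51; collar 75; cuff 39.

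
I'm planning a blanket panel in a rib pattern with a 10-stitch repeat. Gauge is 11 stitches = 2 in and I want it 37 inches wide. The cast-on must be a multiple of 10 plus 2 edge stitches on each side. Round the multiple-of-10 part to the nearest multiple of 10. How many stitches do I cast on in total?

CO 204 sts.

11 / 2 = 5.5 sts per inch.
37 × 5.5 = 203.50 sts.
Less 4 edge sts → 199.50 for the repeat.
Nearest multiple of 10: 200.
Add back 4 edge sts → 204.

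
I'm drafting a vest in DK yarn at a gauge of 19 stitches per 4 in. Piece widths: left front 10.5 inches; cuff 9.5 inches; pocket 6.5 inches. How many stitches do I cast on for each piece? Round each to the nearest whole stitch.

left front 50; cuff 45; pocket 31.

Rate = 19/4 = 4.75 sts per in.
left front: 10.5 × 4.75 = 49.88 → 50.
cuff: 9.5 × 4.75 = 45.12 → 45.
pocket: 6.5 × 4.75 = 30.88 → 31.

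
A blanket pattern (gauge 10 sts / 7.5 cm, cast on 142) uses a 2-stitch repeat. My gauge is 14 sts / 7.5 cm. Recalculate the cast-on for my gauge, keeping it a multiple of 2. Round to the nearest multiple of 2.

CO 198 sts.

142 × 14 / 10 = 198.80.
Nearest multiple of 2: 198.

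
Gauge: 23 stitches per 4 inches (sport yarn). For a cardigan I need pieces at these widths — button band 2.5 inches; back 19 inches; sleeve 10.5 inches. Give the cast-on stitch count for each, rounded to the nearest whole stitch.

Rate = 23/4 = 5.75 sts per in.
button band: 2.5 × 5.75 = 14.38 → 14.
back: 19 × 5.75 = 109.25 → 109.
sleeve: 10.5 × 5.75 = 60.38 → 60.

button band 14; back 109; sleeve 60.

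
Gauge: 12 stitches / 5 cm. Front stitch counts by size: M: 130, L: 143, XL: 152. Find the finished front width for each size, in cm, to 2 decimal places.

12/5 = 2.4 sts per cm.
M: 130 / 2.4 = 54.167 → 54.17 cm.
L: 143 / 2.4 = 59.583 → 59.58 cm.
XL: 152 / 2.4 = 63.333 → 63.33 cm.

M 54.17 cm; L 59.58 cm; XL 63.33 cm.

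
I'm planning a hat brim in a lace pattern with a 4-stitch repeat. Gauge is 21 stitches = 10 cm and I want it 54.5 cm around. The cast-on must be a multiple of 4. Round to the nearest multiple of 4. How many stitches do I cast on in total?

116 stitches.

21 / 10 = 2.1 sts per cm.
54.5 × 2.1 = 114.45 sts.
Nearest multiple of 4: 116.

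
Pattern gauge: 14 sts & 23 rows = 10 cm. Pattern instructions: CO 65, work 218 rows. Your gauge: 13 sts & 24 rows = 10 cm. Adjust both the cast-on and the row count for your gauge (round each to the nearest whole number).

Stitches: 65 × 13/14 = 60.36 → 60.
Rows: 218 × 24/23 = 227.48 → 227.

Cast on 60 stitches; work 227 rows.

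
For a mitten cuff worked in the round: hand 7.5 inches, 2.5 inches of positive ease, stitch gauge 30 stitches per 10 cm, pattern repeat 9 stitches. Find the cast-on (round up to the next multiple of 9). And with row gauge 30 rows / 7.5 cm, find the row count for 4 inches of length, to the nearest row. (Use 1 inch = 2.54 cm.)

Cast on 81 stitches; work 41 rows.

Finished = 7.5 + 2.5 = 10 inches.
10 inches × 2.54 = 25.40 cm.
30/10 = 3 sts per cm; 25.40 × 3 = 76.20 sts.
Next multiple of 9 → 81.
4 inches = 10.16 cm; × 4 = 40.64 → 41 rows.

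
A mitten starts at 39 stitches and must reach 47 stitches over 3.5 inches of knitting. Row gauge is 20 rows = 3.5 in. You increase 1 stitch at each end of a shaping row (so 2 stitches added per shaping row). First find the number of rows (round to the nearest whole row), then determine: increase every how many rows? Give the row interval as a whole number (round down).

Increase every 5th row.

Rows = 3.5 × 5.714 = 20.0 → 20 rows.
Stitches to add: 8 → 4 shaping rows (at 2 st each).
20 / 4 = 5.00 → every 5 rows.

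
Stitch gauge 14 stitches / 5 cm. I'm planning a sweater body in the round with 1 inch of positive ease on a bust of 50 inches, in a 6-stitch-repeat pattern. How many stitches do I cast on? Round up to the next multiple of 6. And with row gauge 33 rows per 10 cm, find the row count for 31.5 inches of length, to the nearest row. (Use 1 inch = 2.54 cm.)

Cast on 366 stitches; work 264 rows.

Finished = 50 + 1 = 51 inches.
51 inches × 2.54 = 129.54 cm.
14/5 = 2.8 sts per cm; 129.54 × 2.8 = 362.71 sts.
Next multiple of 6 → 366.
31.5 inches = 80.01 cm; × 3.3 = 264.03 → 264 rows.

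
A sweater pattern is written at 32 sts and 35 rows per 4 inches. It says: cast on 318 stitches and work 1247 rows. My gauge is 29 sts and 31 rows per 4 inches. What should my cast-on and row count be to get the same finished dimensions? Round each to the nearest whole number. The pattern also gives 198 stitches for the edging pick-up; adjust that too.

Cast on 288 stitches; work 1104 rows; edging pick-up 179 stitches.

Stitches: 318 × 29/32 = 288.19 → 288.
Rows: 1247 × 31/35 = 1104.49 → 1104.
edging pick-up: 198 × 29/32 = 179.44 → 179.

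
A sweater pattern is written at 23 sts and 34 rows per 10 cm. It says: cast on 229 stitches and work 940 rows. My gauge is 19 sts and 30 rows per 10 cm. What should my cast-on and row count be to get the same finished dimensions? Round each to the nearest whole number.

Stitches: 229 × 19/23 = 189.17 → 189.
Rows: 940 × 30/34 = 829.41 → 829.

Cast on 189 stitches; work 829 rows.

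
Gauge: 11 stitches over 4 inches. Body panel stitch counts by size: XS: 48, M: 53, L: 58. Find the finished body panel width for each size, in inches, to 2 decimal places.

XS 17.45 inches; M 19.27 inches; L 21.09 inches.

11/4 = 2.75 sts per in.
XS: 48 / 2.75 = 17.455 → 17.45 in.
M: 53 / 2.75 = 19.273 → 19.27 in.
L: 58 / 2.75 = 21.091 → 21.09 in.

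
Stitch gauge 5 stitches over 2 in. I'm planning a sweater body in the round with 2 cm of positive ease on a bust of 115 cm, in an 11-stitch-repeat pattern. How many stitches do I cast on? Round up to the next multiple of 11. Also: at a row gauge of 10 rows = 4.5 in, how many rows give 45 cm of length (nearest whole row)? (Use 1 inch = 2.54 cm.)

Finished = 115 + 2 = 117 cm.
117 cm × 1/2.54 = 46.06 inches.
5/2 = 2.5 sts per in; 46.06 × 2.5 = 115.16 sts.
Next multiple of 11 → 121.
45 cm = 17.72 inches; × 2.222 = 39.37 → 39 rows.

Cast on 121 stitches; work 39 rows.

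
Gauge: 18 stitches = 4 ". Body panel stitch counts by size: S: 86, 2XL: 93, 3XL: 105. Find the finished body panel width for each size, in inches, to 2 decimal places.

18/4 = 4.5 sts per in.
S: 86 / 4.5 = 19.111 → 19.11 in.
2XL: 93 / 4.5 = 20.667 → 20.67 in.
3XL: 105 / 4.5 = 23.333 → 23.33 in.

S 19.11 inches; 2XL 20.67 inches; 3XL 23.33 inches.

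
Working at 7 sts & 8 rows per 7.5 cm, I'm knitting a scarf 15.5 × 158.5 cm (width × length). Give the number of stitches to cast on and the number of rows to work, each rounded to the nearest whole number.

Cast on 14 stitches and work 169 rows.

Stitch gauge = 7/7.5 = 0.933 sts/cm; 15.5 × 0.933 = 14.47 → 14 sts.
Row gauge = 8/7.5 = 1.067 rows/cm; 158.5 × 1.067 = 169.07 → 169 rows.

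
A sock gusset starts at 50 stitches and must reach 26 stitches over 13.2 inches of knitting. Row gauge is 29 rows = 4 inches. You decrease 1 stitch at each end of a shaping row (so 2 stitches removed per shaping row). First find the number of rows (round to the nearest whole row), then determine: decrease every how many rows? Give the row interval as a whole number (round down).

Rows = 13.2 × 7.25 = 95.7 → 96 rows.
Stitches to remove: 24 → 12 shaping rows (at 2 st each).
96 / 12 = 8.00 → every 8 rows.

Decrease every 8th row.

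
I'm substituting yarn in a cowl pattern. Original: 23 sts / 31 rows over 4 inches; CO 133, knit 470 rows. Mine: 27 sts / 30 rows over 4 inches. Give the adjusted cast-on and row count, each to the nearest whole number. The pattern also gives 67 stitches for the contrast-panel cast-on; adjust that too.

Cast on 156 stitches; work 455 rows; contrast-panel cast-on 79 stitches.

Stitches: 133 × 27/23 = 156.13 → 156.
Rows: 470 × 30/31 = 454.84 → 455.
contrast-panel cast-on: 67 × 27/23 = 78.65 → 79.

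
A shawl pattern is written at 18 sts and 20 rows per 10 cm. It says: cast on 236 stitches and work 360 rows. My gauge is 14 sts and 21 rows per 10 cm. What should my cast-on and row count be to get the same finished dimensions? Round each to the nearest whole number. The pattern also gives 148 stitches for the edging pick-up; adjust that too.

Cast on 184 stitches; work 378 rows; edging pick-up 115 stitches.

Stitches: 236 × 14/18 = 183.56 → 184.
Rows: 360 × 21/20 = 378.00 → 378.
edging pick-up: 148 × 14/18 = 115.11 → 115.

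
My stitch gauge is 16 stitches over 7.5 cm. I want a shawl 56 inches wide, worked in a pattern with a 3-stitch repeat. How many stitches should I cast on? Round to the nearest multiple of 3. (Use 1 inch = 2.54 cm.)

CO 303 sts.

56 in = 56 × 2.54 = 142.24 cm.
16 / 7.5 = 2.133 sts/cm.
142.24 × 2.133 = 303.45 sts.
→ 303.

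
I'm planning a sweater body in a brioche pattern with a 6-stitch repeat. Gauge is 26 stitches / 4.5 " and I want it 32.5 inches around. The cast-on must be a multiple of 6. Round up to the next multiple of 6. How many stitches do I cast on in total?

26 / 4.5 = 5.778 sts per inch.
32.5 × 5.778 = 187.78 sts.
Next multiple of 6: 192.

192 stitches.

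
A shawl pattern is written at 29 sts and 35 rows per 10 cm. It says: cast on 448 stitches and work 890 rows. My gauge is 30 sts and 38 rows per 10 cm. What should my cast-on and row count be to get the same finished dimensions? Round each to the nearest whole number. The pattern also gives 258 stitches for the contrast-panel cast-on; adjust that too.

Stitches: 448 × 30/29 = 463.45 → 463.
Rows: 890 × 38/35 = 966.29 → 966.
contrast-panel cast-on: 258 × 30/29 = 266.90 → 267.

Cast on 463 stitches; work 966 rows; contrast-panel cast-on 267 stitches.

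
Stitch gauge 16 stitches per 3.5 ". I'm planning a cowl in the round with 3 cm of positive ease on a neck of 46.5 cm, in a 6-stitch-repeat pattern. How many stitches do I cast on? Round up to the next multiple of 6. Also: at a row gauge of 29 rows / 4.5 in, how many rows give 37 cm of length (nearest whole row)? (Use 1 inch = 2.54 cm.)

Finished = 46.5 + 3 = 49.5 cm.
49.5 cm × 1/2.54 = 19.49 inches.
16/3.5 = 4.571 sts per in; 19.49 × 4.571 = 89.09 sts.
Next multiple of 6 → 90.
37 cm = 14.57 inches; × 6.444 = 93.88 → 94 rows.

Cast on 90 stitches; work 94 rows.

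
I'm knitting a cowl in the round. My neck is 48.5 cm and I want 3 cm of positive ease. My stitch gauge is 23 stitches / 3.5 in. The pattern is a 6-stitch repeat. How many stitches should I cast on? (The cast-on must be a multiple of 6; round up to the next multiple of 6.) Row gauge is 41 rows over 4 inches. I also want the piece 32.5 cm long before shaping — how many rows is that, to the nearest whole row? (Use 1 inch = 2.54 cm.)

Cast on 138 stitches; work 131 rows.

Finished = 48.5 + 3 = 51.5 cm.
51.5 cm × 1/2.54 = 20.28 inches.
23/3.5 = 6.571 sts per in; 20.28 × 6.571 = 133.24 sts.
Next multiple of 6 → 138.
32.5 cm = 12.80 inches; × 10.25 = 131.15 → 131 rows.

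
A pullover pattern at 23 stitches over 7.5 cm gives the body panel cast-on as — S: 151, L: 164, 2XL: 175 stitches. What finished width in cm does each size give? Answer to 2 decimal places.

23/7.5 = 3.067 sts per cm.
S: 151 / 3.067 = 49.239 → 49.24 cm.
L: 164 / 3.067 = 53.478 → 53.48 cm.
2XL: 175 / 3.067 = 57.065 → 57.07 cm.

S 49.24 cm; L 53.48 cm; 2XL 57.07 cm.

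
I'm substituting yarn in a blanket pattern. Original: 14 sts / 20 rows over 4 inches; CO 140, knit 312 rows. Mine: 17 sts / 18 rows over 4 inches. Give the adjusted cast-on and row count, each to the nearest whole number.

Stitches: 140 × 17/14 = 170.00 → 170.
Rows: 312 × 18/20 = 280.80 → 281.

Cast on 170 stitches; work 281 rows.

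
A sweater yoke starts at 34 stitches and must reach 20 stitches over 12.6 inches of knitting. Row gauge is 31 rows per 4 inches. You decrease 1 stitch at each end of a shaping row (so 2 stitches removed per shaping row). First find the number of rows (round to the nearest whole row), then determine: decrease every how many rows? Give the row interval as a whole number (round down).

Decrease every 14th row.

Rows = 12.6 × 7.75 = 97.6 → 98 rows.
Stitches to remove: 14 → 7 shaping rows (at 2 st each).
98 / 7 = 14.00 → every 14 rows.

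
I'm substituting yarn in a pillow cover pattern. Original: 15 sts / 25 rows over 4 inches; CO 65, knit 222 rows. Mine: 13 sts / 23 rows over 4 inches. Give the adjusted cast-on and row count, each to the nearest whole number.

Stitches: 65 × 13/15 = 56.33 → 56.
Rows: 222 × 23/25 = 204.24 → 204.

Cast on 56 stitches; work 204 rows.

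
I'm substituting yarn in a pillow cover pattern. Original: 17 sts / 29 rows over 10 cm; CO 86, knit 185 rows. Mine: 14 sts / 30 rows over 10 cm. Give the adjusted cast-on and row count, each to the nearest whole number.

Stitches: 86 × 14/17 = 70.82 → 71.
Rows: 185 × 30/29 = 191.38 → 191.

Cast on 71 stitches; work 191 rows.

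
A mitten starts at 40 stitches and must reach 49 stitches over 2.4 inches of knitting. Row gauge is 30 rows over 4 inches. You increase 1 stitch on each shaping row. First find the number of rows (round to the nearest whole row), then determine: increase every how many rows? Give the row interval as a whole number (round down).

Rows = 2.4 × 7.5 = 18.0 → 18 rows.
Stitches to add: 9 → 9 shaping rows (at 1 st each).
18 / 9 = 2.00 → every 2 rows.

Increase every 2nd row.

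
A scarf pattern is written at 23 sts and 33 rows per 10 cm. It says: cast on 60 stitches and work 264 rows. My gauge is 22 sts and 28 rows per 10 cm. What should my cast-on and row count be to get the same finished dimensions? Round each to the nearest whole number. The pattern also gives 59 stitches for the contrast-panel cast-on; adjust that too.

Stitches: 60 × 22/23 = 57.39 → 57.
Rows: 264 × 28/33 = 224.00 → 224.
contrast-panel cast-on: 59 × 22/23 = 56.43 → 56.

Cast on 57 stitches; work 224 rows; contrast-panel cast-on 56 stitches.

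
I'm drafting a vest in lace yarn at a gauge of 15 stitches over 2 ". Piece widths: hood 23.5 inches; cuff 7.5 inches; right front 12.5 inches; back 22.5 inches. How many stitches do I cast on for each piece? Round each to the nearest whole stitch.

Rate = 15/2 = 7.5 sts per in.
hood: 23.5 × 7.5 = 176.25 → 176.
cuff: 7.5 × 7.5 = 56.25 → 56.
right front: 12.5 × 7.5 = 93.75 → 94.
back: 22.5 × 7.5 = 168.75 → 169.

hood 176; cuff 56; right front 94; back 169.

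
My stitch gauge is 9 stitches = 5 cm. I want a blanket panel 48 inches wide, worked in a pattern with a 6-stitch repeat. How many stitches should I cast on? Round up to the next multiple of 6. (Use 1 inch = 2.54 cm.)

48 in = 48 × 2.54 = 121.92 cm.
9 / 5 = 1.8 sts/cm.
121.92 × 1.8 = 219.46 sts.
→ 222.

222 stitches.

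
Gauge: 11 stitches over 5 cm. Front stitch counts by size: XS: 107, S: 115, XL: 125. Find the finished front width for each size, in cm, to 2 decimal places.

XS 48.64 cm; S 52.27 cm; XL 56.82 cm.

11/5 = 2.2 sts per cm.
XS: 107 / 2.2 = 48.636 → 48.64 cm.
S: 115 / 2.2 = 52.273 → 52.27 cm.
XL: 125 / 2.2 = 56.818 → 56.82 cm.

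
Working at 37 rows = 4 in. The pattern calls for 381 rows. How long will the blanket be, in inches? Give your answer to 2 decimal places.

41.19 inches.

37 rows / 4 inch = 9.25 rows per inch.
381 / 9.25 = 41.189 inches.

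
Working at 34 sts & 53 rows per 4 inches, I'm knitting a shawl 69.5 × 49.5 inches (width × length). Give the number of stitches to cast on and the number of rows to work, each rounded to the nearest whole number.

Cast on 591 stitches and work 656 rows.

Stitch gauge = 34/4 = 8.5 sts/in; 69.5 × 8.5 = 590.75 → 591 sts.
Row gauge = 53/4 = 13.25 rows/in; 49.5 × 13.25 = 655.88 → 656 rows.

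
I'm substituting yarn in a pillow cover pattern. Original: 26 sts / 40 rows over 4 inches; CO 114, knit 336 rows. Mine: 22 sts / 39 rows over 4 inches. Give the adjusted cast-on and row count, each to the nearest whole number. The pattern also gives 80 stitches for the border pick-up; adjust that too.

Stitches: 114 × 22/26 = 96.46 → 96.
Rows: 336 × 39/40 = 327.60 → 328.
border pick-up: 80 × 22/26 = 67.69 → 68.

Cast on 96 stitches; work 328 rows; border pick-up 68 stitches.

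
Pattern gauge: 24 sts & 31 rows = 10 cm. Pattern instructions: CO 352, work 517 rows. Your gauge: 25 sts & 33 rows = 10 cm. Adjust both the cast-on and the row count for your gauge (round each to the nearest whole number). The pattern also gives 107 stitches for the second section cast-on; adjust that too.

Stitches: 352 × 25/24 = 366.67 → 367.
Rows: 517 × 33/31 = 550.35 → 550.
second section cast-on: 107 × 25/24 = 111.46 → 111.

Cast on 367 stitches; work 550 rows; second section cast-on 111 stitches.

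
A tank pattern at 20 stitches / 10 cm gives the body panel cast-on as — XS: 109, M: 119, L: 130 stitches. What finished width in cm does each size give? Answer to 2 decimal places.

20/10 = 2 sts per cm.
XS: 109 / 2 = 54.500 → 54.50 cm.
M: 119 / 2 = 59.500 → 59.50 cm.
L: 130 / 2 = 65.000 → 65.00 cm.

XS 54.50 cm; M 59.50 cm; L 65.00 cm.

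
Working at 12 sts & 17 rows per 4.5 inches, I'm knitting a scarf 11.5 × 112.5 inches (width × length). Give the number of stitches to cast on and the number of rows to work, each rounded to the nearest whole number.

Stitch gauge = 12/4.5 = 2.667 sts/in; 11.5 × 2.667 = 30.67 → 31 sts.
Row gauge = 17/4.5 = 3.778 rows/in; 112.5 × 3.778 = 425.00 → 425 rows.

Cast on 31 stitches and work 425 rows.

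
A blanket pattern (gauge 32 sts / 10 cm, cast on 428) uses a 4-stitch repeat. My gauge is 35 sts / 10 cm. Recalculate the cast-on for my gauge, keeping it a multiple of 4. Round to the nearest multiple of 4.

428 × 35 / 32 = 468.12.
Nearest multiple of 4: 468.

CO 468 sts.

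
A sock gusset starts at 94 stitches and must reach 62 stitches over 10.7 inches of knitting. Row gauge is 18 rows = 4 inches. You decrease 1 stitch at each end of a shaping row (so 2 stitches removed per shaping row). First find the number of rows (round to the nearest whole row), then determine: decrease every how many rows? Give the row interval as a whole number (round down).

Decrease every 3rd row.

Rows = 10.7 × 4.5 = 48.1 → 48 rows.
Stitches to remove: 32 → 16 shaping rows (at 2 st each).
48 / 16 = 3.00 → every 3 rows.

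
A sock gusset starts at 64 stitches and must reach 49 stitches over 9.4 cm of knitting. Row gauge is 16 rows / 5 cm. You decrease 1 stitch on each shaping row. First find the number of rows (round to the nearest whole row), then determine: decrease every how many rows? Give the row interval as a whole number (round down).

Decrease every 2nd row.

Rows = 9.4 × 3.2 = 30.1 → 30 rows.
Stitches to remove: 15 → 15 shaping rows (at 1 st each).
30 / 15 = 2.00 → every 2 rows.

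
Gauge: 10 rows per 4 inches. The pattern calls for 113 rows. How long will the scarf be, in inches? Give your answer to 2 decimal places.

10 rows / 4 inch = 2.5 rows per inch.
113 / 2.5 = 45.200 inches.

45.20 inches.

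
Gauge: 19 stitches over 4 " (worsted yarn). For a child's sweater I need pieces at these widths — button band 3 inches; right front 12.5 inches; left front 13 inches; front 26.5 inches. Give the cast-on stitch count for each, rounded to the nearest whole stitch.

Rate = 19/4 = 4.75 sts per in.
button band: 3 × 4.75 = 14.25 → 14.
right front: 12.5 × 4.75 = 59.38 → 59.
left front: 13 × 4.75 = 61.75 → 62.
front: 26.5 × 4.75 = 125.88 → 126.

button band 14; right front 59; left front 62; front 126.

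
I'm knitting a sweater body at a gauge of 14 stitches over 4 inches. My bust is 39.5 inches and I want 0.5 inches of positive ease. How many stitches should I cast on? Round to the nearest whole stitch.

Finished = 39.5 + 0.5 = 40 in.
14 / 4 = 3.5 sts per inch.
40.00 × 3.5 = 140.00 sts.

140 stitches.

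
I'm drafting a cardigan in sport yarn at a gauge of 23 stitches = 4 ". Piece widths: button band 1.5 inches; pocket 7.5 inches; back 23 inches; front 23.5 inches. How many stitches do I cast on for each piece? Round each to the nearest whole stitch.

button band 9; pocket 43; back 132; front 135.

Rate = 23/4 = 5.75 sts per in.
button band: 1.5 × 5.75 = 8.62 → 9.
pocket: 7.5 × 5.75 = 43.12 → 43.
back: 23 × 5.75 = 132.25 → 132.
front: 23.5 × 5.75 = 135.12 → 135.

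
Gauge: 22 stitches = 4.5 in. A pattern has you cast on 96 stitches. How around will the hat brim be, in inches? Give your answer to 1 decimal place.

22 stitches / 4.5 inch = 4.889 stitches per inch.
96 / 4.889 = 19.64 inches.

19.6 inches.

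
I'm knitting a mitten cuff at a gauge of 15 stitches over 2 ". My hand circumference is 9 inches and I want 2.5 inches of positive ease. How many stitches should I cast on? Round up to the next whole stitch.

Finished = 9 + 2.5 = 11.5 in.
15 / 2 = 7.5 sts per inch.
11.50 × 7.5 = 86.25 sts.
→ 87 sts.

CO 87 sts.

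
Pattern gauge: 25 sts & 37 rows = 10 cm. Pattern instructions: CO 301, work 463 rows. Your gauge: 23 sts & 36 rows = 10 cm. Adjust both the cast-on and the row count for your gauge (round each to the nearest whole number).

Cast on 277 stitches; work 450 rows.

Stitches: 301 × 23/25 = 276.92 → 277.
Rows: 463 × 36/37 = 450.49 → 450.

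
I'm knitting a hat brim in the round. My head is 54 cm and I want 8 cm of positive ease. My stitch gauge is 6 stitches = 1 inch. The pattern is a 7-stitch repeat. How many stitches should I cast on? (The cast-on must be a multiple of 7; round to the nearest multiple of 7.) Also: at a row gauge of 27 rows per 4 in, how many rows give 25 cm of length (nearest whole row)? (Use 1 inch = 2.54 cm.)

Cast on 147 stitches; work 66 rows.

Finished = 54 + 8 = 62 cm.
62 cm × 1/2.54 = 24.41 inches.
6/1 = 6 sts per in; 24.41 × 6 = 146.46 sts.
Nearest multiple of 7 → 147.
25 cm = 9.84 inches; × 6.75 = 66.44 → 66 rows.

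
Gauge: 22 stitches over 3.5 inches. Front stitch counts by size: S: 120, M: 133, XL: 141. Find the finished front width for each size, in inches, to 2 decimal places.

22/3.5 = 6.286 sts per in.
S: 120 / 6.286 = 19.091 → 19.09 in.
M: 133 / 6.286 = 21.159 → 21.16 in.
XL: 141 / 6.286 = 22.432 → 22.43 in.

S 19.09 inches; M 21.16 inches; XL 22.43 inches.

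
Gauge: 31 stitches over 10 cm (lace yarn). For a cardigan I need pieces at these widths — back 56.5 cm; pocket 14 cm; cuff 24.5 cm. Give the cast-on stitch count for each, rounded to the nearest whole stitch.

back 175; pocket 43; cuff 76.

Rate = 31/10 = 3.1 sts per cm.
back: 56.5 × 3.1 = 175.15 → 175.
pocket: 14 × 3.1 = 43.40 → 43.
cuff: 24.5 × 3.1 = 75.95 → 76.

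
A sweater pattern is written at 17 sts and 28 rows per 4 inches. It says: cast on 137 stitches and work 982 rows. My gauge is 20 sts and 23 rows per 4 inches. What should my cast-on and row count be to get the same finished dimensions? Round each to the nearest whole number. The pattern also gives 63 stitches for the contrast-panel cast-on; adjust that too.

Cast on 161 stitches; work 807 rows; contrast-panel cast-on 74 stitches.

Stitches: 137 × 20/17 = 161.18 → 161.
Rows: 982 × 23/28 = 806.64 → 807.
contrast-panel cast-on: 63 × 20/17 = 74.12 → 74.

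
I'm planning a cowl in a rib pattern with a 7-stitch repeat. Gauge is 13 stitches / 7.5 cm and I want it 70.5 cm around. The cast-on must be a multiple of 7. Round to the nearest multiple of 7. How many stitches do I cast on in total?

119 stitches.

13 / 7.5 = 1.733 sts per cm.
70.5 × 1.733 = 122.20 sts.
Nearest multiple of 7: 119.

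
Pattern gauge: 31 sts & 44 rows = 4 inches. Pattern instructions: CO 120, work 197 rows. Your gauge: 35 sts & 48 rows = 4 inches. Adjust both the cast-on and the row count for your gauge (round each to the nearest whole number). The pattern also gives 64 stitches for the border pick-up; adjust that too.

Cast on 135 stitches; work 215 rows; border pick-up 72 stitches.

Stitches: 120 × 35/31 = 135.48 → 135.
Rows: 197 × 48/44 = 214.91 → 215.
border pick-up: 64 × 35/31 = 72.26 → 72.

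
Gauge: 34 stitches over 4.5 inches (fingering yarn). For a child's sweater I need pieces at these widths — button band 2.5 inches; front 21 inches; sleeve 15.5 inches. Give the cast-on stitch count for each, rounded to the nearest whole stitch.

button band 19; front 159; sleeve 117.

Rate = 34/4.5 = 7.556 sts per in.
button band: 2.5 × 7.556 = 18.89 → 19.
front: 21 × 7.556 = 158.67 → 159.
sleeve: 15.5 × 7.556 = 117.11 → 117.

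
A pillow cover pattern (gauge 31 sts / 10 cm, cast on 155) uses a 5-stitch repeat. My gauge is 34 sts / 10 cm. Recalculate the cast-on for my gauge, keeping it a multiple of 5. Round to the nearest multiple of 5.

170 stitches.

155 × 34 / 31 = 170.00.
Nearest multiple of 5: 170.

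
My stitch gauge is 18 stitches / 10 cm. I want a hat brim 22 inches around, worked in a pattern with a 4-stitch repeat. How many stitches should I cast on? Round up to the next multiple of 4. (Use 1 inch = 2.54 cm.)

22 in = 22 × 2.54 = 55.88 cm.
18 / 10 = 1.8 sts/cm.
55.88 × 1.8 = 100.58 sts.
→ 104.

Cast on 104 stitches.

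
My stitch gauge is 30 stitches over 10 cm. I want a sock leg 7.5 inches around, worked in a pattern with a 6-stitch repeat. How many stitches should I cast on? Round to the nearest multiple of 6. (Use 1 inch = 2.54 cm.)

7.5 in = 7.5 × 2.54 = 19.05 cm.
30 / 10 = 3 sts/cm.
19.05 × 3 = 57.15 sts.
→ 60.

60 stitches.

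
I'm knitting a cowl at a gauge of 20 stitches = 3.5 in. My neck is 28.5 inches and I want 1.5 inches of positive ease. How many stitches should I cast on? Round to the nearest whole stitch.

Finished = 28.5 + 1.5 = 30 in.
20 / 3.5 = 5.714 sts per inch.
30.00 × 5.714 = 171.43 sts.
→ 171 sts.

171 stitches.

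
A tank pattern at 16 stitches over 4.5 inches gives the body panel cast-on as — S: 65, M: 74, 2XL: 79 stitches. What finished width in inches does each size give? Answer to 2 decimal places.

16/4.5 = 3.556 sts per in.
S: 65 / 3.556 = 18.281 → 18.28 in.
M: 74 / 3.556 = 20.812 → 20.81 in.
2XL: 79 / 3.556 = 22.219 → 22.22 in.

S 18.28 inches; M 20.81 inches; 2XL 22.22 inches.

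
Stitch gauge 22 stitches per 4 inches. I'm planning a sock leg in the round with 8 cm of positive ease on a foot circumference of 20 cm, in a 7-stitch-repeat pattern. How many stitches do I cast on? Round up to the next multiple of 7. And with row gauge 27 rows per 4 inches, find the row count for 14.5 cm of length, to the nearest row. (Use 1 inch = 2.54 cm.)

Finished = 20 + 8 = 28 cm.
28 cm × 1/2.54 = 11.02 inches.
22/4 = 5.5 sts per in; 11.02 × 5.5 = 60.63 sts.
Next multiple of 7 → 63.
14.5 cm = 5.71 inches; × 6.75 = 38.53 → 39 rows.

Cast on 63 stitches; work 39 rows.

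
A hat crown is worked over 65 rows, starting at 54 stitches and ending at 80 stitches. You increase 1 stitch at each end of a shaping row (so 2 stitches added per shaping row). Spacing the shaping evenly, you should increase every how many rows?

Stitches to add: |80 − 54| = 26.
Shaping rows needed: 26 / 2 = 13.
65 rows / 13 = every 5 rows.

Increase every 5th row.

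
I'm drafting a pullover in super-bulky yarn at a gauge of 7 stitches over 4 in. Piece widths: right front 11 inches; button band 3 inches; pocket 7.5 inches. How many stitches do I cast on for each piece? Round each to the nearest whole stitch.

right front 19; button band 5; pocket 13.

Rate = 7/4 = 1.75 sts per in.
right front: 11 × 1.75 = 19.25 → 19.
button band: 3 × 1.75 = 5.25 → 5.
pocket: 7.5 × 1.75 = 13.12 → 13.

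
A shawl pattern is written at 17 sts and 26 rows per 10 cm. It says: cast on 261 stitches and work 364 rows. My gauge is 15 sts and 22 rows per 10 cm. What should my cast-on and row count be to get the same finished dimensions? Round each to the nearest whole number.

Stitches: 261 × 15/17 = 230.29 → 230.
Rows: 364 × 22/26 = 308.00 → 308.

Cast on 230 stitches; work 308 rows.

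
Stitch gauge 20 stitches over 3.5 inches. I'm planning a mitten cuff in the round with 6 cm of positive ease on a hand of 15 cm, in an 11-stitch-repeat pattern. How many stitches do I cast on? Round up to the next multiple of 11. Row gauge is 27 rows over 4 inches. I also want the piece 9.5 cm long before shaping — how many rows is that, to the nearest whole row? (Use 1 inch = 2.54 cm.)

Finished = 15 + 6 = 21 cm.
21 cm × 1/2.54 = 8.27 inches.
20/3.5 = 5.714 sts per in; 8.27 × 5.714 = 47.24 sts.
Next multiple of 11 → 55.
9.5 cm = 3.74 inches; × 6.75 = 25.25 → 25 rows.

Cast on 55 stitches; work 25 rows.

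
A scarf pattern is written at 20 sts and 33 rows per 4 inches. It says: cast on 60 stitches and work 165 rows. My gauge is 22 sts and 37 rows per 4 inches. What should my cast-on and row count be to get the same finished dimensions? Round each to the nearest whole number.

Stitches: 60 × 22/20 = 66.00 → 66.
Rows: 165 × 37/33 = 185.00 → 185.

Cast on 66 stitches; work 185 rows.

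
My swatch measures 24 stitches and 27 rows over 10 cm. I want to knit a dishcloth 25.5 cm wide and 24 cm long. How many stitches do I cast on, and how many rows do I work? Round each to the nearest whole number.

Stitch gauge = 24/10 = 2.4 sts/cm; 25.5 × 2.4 = 61.20 → 61 sts.
Row gauge = 27/10 = 2.7 rows/cm; 24 × 2.7 = 64.80 → 65 rows.

Cast on 61 stitches and work 65 rows.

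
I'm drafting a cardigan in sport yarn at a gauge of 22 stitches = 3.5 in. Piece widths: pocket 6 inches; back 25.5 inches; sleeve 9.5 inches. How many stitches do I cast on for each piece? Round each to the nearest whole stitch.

pocket 38; back 160; sleeve 60.

Rate = 22/3.5 = 6.286 sts per in.
pocket: 6 × 6.286 = 37.71 → 38.
back: 25.5 × 6.286 = 160.29 → 160.
sleeve: 9.5 × 6.286 = 59.71 → 60.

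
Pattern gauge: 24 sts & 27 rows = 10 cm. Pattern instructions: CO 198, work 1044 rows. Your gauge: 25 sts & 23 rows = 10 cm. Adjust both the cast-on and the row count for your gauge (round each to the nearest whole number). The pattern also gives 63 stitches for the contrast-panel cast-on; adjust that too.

Cast on 206 stitches; work 889 rows; contrast-panel cast-on 66 stitches.

Stitches: 198 × 25/24 = 206.25 → 206.
Rows: 1044 × 23/27 = 889.33 → 889.
contrast-panel cast-on: 63 × 25/24 = 65.62 → 66.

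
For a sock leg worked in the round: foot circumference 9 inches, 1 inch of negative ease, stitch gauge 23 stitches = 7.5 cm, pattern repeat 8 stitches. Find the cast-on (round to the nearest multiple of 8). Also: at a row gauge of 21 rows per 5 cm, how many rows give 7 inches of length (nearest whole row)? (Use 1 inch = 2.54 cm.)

Finished = 9 − 1 = 8 inches.
8 inches × 2.54 = 20.32 cm.
23/7.5 = 3.067 sts per cm; 20.32 × 3.067 = 62.31 sts.
Nearest multiple of 8 → 64.
7 inches = 17.78 cm; × 4.2 = 74.68 → 75 rows.

Cast on 64 stitches; work 75 rows.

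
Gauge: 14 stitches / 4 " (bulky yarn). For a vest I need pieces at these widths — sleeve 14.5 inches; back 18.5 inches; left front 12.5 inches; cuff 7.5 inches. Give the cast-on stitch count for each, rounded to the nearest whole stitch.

Rate = 14/4 = 3.5 sts per in.
sleeve: 14.5 × 3.5 = 50.75 → 51.
back: 18.5 × 3.5 = 64.75 → 65.
left front: 12.5 × 3.5 = 43.75 → 44.
cuff: 7.5 × 3.5 = 26.25 → 26.

sleeve 51; back 65; left front 44; cuff 26.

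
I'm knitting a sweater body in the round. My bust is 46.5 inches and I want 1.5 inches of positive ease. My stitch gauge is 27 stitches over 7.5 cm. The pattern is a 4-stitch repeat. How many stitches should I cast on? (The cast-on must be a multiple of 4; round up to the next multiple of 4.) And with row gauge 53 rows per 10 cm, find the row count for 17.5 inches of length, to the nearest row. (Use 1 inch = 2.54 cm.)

Finished = 46.5 + 1.5 = 48 inches.
48 inches × 2.54 = 121.92 cm.
27/7.5 = 3.6 sts per cm; 121.92 × 3.6 = 438.91 sts.
Next multiple of 4 → 440.
17.5 inches = 44.45 cm; × 5.3 = 235.59 → 236 rows.

Cast on 440 stitches; work 236 rows.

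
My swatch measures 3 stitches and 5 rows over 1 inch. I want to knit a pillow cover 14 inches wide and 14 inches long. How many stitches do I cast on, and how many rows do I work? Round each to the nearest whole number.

Cast on 42 stitches and work 70 rows.

Stitch gauge = 3/1 = 3 sts/in; 14 × 3 = 42.00 → 42 sts.
Row gauge = 5/1 = 5 rows/in; 14 × 5 = 70.00 → 70 rows.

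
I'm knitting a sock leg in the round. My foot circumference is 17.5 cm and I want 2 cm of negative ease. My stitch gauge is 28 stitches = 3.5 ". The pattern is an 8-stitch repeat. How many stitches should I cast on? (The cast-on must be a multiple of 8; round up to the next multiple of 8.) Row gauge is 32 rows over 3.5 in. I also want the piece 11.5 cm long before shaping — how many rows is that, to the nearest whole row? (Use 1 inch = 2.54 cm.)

Cast on 56 stitches; work 41 rows.

Finished = 17.5 − 2 = 15.5 cm.
15.5 cm × 1/2.54 = 6.10 inches.
28/3.5 = 8 sts per in; 6.10 × 8 = 48.82 sts.
Next multiple of 8 → 56.
11.5 cm = 4.53 inches; × 9.143 = 41.39 → 41 rows.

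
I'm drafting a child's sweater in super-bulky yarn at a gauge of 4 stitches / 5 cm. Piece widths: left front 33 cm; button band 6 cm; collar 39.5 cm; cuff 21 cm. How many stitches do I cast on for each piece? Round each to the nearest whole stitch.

Rate = 4/5 = 0.8 sts per cm.
left front: 33 × 0.8 = 26.40 → 26.
button band: 6 × 0.8 = 4.80 → 5.
collar: 39.5 × 0.8 = 31.60 → 32.
cuff: 21 × 0.8 = 16.80 → 17.

left front 26; button band 5; collar 32; cuff 17.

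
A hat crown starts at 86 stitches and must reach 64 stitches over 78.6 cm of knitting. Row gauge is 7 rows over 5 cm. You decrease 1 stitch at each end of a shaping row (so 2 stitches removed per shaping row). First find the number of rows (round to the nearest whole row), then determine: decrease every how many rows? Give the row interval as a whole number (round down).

Rows = 78.6 × 1.4 = 110.0 → 110 rows.
Stitches to remove: 22 → 11 shaping rows (at 2 st each).
110 / 11 = 10.00 → every 10 rows.

Decrease every 10th row.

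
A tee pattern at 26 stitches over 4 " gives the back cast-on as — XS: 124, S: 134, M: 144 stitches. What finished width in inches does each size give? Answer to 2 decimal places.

26/4 = 6.5 sts per in.
XS: 124 / 6.5 = 19.077 → 19.08 in.
S: 134 / 6.5 = 20.615 → 20.62 in.
M: 144 / 6.5 = 22.154 → 22.15 in.

XS 19.08 inches; S 20.62 inches; M 22.15 inches.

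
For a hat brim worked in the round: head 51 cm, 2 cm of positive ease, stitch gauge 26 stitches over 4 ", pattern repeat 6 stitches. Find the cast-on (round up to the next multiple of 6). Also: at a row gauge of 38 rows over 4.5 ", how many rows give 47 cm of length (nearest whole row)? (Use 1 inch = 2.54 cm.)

Finished = 51 + 2 = 53 cm.
53 cm × 1/2.54 = 20.87 inches.
26/4 = 6.5 sts per in; 20.87 × 6.5 = 135.63 sts.
Next multiple of 6 → 138.
47 cm = 18.50 inches; × 8.444 = 156.26 → 156 rows.

Cast on 138 stitches; work 156 rows.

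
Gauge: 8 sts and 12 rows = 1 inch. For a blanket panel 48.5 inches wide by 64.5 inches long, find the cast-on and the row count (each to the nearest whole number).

Cast on 388 stitches and work 774 rows.

Stitch gauge = 8/1 = 8 sts/in; 48.5 × 8 = 388.00 → 388 sts.
Row gauge = 12/1 = 12 rows/in; 64.5 × 12 = 774.00 → 774 rows.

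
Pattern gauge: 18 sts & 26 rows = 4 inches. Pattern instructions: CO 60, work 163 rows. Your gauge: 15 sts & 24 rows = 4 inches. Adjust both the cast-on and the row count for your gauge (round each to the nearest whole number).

Cast on 50 stitches; work 150 rows.

Stitches: 60 × 15/18 = 50.00 → 50.
Rows: 163 × 24/26 = 150.46 → 150.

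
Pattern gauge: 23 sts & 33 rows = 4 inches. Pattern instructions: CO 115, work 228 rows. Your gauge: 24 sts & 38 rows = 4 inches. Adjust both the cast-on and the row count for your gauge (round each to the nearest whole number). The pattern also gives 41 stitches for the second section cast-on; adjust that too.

Cast on 120 stitches; work 263 rows; second section cast-on 43 stitches.

Stitches: 115 × 24/23 = 120.00 → 120.
Rows: 228 × 38/33 = 262.55 → 263.
second section cast-on: 41 × 24/23 = 42.78 → 43.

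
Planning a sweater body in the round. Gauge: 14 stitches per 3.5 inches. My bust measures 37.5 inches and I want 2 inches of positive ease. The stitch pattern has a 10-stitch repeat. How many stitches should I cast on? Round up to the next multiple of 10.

Finished = 37.5 + 2 = 39.5 inches.
14 / 3.5 = 4 sts/in.
39.5 × 4 = 158.00 sts.
Next multiple of 10: 160.

160 stitches.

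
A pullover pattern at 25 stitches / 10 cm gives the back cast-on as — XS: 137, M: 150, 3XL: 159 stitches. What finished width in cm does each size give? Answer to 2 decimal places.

25/10 = 2.5 sts per cm.
XS: 137 / 2.5 = 54.800 → 54.80 cm.
M: 150 / 2.5 = 60.000 → 60.00 cm.
3XL: 159 / 2.5 = 63.600 → 63.60 cm.

XS 54.80 cm; M 60.00 cm; 3XL 63.60 cm.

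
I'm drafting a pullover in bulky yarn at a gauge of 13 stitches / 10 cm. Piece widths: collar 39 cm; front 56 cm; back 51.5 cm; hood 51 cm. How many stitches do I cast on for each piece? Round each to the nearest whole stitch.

Rate = 13/10 = 1.3 sts per cm.
collar: 39 × 1.3 = 50.70 → 51.
front: 56 × 1.3 = 72.80 → 73.
back: 51.5 × 1.3 = 66.95 → 67.
hood: 51 × 1.3 = 66.30 → 66.

collar 51; front 73; back 67; hood 66.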